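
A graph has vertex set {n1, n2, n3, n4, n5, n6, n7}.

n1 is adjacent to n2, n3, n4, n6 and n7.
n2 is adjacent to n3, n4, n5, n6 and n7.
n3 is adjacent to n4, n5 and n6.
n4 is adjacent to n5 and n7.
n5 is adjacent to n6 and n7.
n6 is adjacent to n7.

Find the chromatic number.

n2, n4, n5, n7 are pairwise adjacent (a clique of size 4), so at least 4 colors are needed.
4 colors suffice: color 1 → {n2}; color 2 → {n3, n7}; color 3 → {n1, n5}; color 4 → {n4, n6}. Each edge has distinct colors on its endpoints.

4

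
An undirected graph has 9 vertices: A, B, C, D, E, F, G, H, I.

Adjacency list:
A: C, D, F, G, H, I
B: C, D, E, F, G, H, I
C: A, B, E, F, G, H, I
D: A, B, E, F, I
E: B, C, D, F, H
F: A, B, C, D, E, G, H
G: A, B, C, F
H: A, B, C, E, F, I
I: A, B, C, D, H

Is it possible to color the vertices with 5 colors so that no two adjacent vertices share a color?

The chromatic number is 5. B, C, E, F, H form a clique, so at least 5 colors are needed.
One proper 5-coloring: A=2, B=2, C=1, D=1, E=5, F=3, G=4, H=4, I=3.
That is already a proper 5-coloring.

Yes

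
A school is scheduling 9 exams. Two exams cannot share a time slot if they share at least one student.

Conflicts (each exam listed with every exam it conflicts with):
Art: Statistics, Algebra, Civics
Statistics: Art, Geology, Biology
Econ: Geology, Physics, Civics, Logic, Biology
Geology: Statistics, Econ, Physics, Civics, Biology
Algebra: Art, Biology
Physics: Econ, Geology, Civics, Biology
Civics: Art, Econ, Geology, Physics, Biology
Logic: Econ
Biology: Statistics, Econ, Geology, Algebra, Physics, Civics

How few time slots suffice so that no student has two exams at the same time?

5

Econ, Geology, Physics, Civics, Biology pairwise conflict, so at least 5 time slots are needed.
Using 5 time slots: Art=1, Statistics=3, Econ=3, Geology=2, Algebra=2, Physics=5, Civics=4, Logic=1, Biology=1. Every pair that conflicts lands in different time slots.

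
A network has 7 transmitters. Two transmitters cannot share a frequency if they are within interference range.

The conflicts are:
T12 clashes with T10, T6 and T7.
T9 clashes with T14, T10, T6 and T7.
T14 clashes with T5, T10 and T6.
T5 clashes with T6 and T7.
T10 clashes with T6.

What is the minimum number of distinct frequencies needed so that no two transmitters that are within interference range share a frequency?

4

T9, T14, T10, T6 all conflict with each other, so at least 4 frequencies are needed.
A valid assignment using 4 frequencies: T12=3, T9=3, T14=4, T5=2, T10=2, T6=1, T7=1. Each listed conflict is separated.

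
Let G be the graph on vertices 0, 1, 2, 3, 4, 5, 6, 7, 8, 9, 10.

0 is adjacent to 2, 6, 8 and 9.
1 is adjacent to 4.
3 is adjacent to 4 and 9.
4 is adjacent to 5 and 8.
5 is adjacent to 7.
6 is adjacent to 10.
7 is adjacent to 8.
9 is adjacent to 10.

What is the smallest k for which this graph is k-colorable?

The cycle 0-9-3-4-8-0 has odd length 5, so it cannot be 2-colored; at least 3 colors are needed.
A valid assignment using 3 colors: 0=red, 1=blue, 2=blue, 3=green, 4=red, 5=blue, 6=blue, 7=red, 8=blue, 9=blue, 10=red. No two adjacent vertices share a color.

3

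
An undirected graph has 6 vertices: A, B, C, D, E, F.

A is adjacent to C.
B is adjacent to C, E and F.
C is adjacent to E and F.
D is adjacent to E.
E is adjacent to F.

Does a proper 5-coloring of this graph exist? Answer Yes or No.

Yes

The chromatic number is 4. B, C, E, F are pairwise adjacent (a clique of size 4), so at least 4 colors are needed.
4 colors suffice: color 1 → {A, E}; color 2 → {C, D}; color 3 → {B}; color 4 → {F}.
Since 5 ≥ 4, a proper 5-coloring certainly exists.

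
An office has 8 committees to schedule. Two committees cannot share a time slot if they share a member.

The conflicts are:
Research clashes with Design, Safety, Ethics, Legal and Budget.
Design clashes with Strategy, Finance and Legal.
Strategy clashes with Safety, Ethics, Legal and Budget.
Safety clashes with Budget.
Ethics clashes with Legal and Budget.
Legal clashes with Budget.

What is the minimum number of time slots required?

4

Research, Ethics, Legal, Budget pairwise conflict, so at least 4 time slots are needed.
4 time slots suffice: time slot 1 → {Design, Budget}; time slot 2 → {Safety, Finance, Legal}; time slot 3 → {Research, Strategy}; time slot 4 → {Ethics}. No two conflicting committees share a time slot.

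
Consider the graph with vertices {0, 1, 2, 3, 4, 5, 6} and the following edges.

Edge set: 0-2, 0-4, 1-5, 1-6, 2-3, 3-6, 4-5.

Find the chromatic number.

3

The cycle 2-0-4-5-1-6-3-2 has odd length 7, so it cannot be 2-colored; at least 3 colors are needed.
One proper 3-coloring: 0=b, 1=b, 2=a, 3=b, 4=c, 5=a, 6=a. Each edge has distinct colors on its endpoints.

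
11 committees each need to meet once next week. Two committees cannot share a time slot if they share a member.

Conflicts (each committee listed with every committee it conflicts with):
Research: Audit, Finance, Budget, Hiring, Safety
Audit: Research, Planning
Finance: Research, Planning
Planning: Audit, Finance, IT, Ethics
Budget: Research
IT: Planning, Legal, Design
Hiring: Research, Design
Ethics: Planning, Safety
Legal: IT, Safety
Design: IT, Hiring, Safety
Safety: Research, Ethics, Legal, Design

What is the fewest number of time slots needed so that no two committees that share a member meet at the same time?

3

The cycle Ethics-Safety-Research-Finance-Planning-Ethics has odd length 5, so it cannot be 2-colored; at least 3 time slots are needed.
3 time slots suffice: time slot 1 → {Research, Planning, Legal, Design}; time slot 2 → {Audit, Finance, Budget, IT, Hiring, Safety}; time slot 3 → {Ethics}. No two conflicting committees share a time slot.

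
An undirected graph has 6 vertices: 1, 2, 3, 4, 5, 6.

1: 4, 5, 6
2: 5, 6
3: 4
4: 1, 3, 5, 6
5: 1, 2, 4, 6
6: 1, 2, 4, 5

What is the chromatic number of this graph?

1, 4, 5, 6 are pairwise adjacent (a clique of size 4), so at least 4 colors are needed.
4 colors suffice: 1=yellow, 2=blue, 3=red, 4=blue, 5=red, 6=green. Each edge has distinct colors on its endpoints.

4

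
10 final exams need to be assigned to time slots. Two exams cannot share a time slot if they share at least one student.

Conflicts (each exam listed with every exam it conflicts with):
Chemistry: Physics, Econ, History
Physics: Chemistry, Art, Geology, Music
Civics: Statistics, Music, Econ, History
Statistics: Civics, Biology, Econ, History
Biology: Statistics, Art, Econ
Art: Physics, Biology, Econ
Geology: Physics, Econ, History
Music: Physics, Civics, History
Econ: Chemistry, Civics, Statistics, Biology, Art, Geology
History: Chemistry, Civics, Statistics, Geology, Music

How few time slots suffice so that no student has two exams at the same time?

3

Civics, Statistics, History are mutually in conflict, so at least 3 time slots are needed.
3 time slots suffice: Chemistry=2, Physics=1, Civics=3, Statistics=2, Biology=3, Art=2, Geology=2, Music=2, Econ=1, History=1. No two conflicting exams share a time slot.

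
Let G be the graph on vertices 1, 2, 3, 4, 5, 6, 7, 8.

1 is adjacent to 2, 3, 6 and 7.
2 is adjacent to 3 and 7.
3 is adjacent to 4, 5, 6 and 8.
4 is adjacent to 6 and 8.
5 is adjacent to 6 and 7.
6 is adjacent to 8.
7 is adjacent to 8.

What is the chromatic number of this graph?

4

3, 4, 6, 8 are mutually adjacent (a clique of size 4), so at least 4 colors are needed.
4 colors suffice: 1=c, 2=b, 3=a, 4=d, 5=c, 6=b, 7=a, 8=c. Every edge joins two different colors.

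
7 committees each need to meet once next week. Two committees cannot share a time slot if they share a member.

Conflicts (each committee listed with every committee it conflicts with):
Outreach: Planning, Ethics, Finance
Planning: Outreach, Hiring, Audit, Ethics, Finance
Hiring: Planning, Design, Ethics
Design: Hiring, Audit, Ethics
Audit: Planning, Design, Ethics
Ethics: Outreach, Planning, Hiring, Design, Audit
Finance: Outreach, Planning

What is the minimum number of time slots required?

3

Outreach, Planning, Finance all conflict with each other, so at least 3 time slots are needed.
3 time slots suffice: Outreach=3, Planning=2, Hiring=3, Design=2, Audit=3, Ethics=1, Finance=1. Every pair that conflicts lands in different time slots.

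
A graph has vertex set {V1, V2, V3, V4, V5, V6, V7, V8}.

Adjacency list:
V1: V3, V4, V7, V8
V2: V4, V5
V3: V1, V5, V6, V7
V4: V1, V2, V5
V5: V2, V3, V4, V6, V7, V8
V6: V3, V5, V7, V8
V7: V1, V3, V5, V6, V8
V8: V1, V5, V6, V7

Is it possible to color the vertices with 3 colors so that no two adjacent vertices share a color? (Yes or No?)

V3, V5, V6, V7 are pairwise adjacent (a clique of size 4), so at least 4 colors are needed.
So 3 colors are not enough.

No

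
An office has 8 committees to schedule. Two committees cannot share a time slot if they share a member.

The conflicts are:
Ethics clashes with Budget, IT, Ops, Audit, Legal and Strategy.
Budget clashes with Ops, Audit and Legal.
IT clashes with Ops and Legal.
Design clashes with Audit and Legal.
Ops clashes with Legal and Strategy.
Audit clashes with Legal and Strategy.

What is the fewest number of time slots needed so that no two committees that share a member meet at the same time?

Ethics, Budget, Ops, Legal pairwise conflict, so at least 4 time slots are needed.
4 time slots suffice: Ethics=2, Budget=4, IT=4, Design=2, Ops=3, Audit=3, Legal=1, Strategy=1. Every pair that conflicts lands in different time slots.

4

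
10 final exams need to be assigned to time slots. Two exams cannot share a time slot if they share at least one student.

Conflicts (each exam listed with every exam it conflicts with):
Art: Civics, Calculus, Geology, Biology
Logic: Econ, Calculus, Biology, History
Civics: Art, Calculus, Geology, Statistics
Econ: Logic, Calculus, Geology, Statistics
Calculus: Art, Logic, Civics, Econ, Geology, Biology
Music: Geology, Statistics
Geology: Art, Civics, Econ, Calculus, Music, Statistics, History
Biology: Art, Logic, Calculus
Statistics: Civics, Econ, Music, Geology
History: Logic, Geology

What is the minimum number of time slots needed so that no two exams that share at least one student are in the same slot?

4

Art, Civics, Calculus, Geology are mutually in conflict, so at least 4 time slots are needed.
A valid assignment using 4 time slots: Art=4, Logic=1, Civics=3, Econ=3, Calculus=2, Music=3, Geology=1, Biology=3, Statistics=2, History=2. No two conflicting exams share a time slot.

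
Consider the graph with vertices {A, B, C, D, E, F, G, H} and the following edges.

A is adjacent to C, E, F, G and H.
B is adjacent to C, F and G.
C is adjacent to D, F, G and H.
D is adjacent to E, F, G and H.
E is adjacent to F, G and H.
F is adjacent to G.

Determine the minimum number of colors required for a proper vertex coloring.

C, D, F, G are pairwise adjacent (a clique of size 4), so at least 4 colors are needed.
A valid assignment using 4 colors: A=4, B=4, C=1, D=4, E=1, F=3, G=2, H=2. Every edge joins two different colors.

4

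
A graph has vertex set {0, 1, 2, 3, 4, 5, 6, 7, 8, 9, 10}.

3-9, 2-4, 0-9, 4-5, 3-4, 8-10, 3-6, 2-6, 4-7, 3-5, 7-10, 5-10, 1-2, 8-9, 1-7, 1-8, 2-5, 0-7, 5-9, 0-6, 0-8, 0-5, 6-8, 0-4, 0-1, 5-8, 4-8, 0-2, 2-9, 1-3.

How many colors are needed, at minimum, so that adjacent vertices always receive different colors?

0, 4, 5, 8 are mutually adjacent (a clique of size 4), so at least 4 colors are needed.
4 colors suffice: color a → {0, 3, 10}; color b → {1, 5, 6}; color c → {2, 7, 8}; color d → {4, 9}. Every edge joins two different colors.

4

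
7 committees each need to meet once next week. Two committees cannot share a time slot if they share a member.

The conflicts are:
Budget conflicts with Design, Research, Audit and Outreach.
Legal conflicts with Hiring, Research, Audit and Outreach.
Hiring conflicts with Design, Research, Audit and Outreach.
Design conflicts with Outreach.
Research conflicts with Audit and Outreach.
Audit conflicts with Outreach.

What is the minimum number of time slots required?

5

Legal, Hiring, Research, Audit, Outreach all conflict with each other, so at least 5 time slots are needed.
Using 5 time slots: Budget=3, Legal=5, Hiring=3, Design=2, Research=2, Audit=4, Outreach=1. Each listed conflict is separated.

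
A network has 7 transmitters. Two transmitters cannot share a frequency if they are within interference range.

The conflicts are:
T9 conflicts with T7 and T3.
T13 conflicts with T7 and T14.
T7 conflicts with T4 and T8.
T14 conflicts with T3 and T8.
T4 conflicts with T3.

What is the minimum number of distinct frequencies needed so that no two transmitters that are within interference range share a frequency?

3

The cycle T4-T7-T13-T14-T3-T4 has odd length 5, so it cannot be 2-colored; at least 3 frequencies are needed.
3 frequencies suffice: frequency 1 → {T7, T3}; frequency 2 → {T9, T14, T4}; frequency 3 → {T13, T8}. Each listed conflict is separated.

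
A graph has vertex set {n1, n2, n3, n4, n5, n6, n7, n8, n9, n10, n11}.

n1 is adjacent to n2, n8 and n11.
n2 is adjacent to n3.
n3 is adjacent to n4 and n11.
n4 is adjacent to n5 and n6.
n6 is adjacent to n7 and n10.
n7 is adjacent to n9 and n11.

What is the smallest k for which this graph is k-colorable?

The cycle n11-n3-n4-n6-n7-n11 has odd length 5, so it cannot be 2-colored; at least 3 colors are needed.
3 colors suffice: color red → {n1, n4, n7, n10}; color blue → {n3, n5, n6, n8, n9}; color green → {n2, n11}. Each edge has distinct colors on its endpoints.

3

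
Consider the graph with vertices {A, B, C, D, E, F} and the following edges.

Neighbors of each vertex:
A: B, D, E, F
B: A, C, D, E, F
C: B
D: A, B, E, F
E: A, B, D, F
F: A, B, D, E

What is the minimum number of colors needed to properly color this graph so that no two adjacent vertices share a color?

5

A, B, D, E, F are mutually adjacent (a clique of size 5), so at least 5 colors are needed.
5 colors suffice: color 1 → {B}; color 2 → {C, D}; color 3 → {E}; color 4 → {A}; color 5 → {F}. Every edge joins two different colors.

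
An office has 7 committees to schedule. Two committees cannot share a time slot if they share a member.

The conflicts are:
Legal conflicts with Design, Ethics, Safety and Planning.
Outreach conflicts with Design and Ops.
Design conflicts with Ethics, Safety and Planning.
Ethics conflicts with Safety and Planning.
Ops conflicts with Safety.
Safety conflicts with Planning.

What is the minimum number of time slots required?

Legal, Design, Ethics, Safety, Planning pairwise conflict, so at least 5 time slots are needed.
5 time slots suffice: time slot 1 → {Design, Ops}; time slot 2 → {Outreach, Safety}; time slot 3 → {Planning}; time slot 4 → {Legal}; time slot 5 → {Ethics}. Every pair that conflicts lands in different time slots.

5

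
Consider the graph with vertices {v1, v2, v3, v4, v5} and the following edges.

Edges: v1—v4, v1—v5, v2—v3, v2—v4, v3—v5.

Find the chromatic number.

The cycle v4-v2-v3-v5-v1-v4 has odd length 5, so it cannot be 2-colored; at least 3 colors are needed.
3 colors suffice: v1=1, v2=2, v3=1, v4=3, v5=2. Each edge has distinct colors on its endpoints.

3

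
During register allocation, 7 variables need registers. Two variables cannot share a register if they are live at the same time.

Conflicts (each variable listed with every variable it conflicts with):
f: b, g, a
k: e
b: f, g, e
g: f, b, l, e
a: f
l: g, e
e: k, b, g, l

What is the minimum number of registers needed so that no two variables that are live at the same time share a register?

3

f, b, g are mutually in conflict, so at least 3 registers are needed.
Using 3 registers: f=1, k=2, b=3, g=2, a=2, l=3, e=1. Each listed conflict is separated.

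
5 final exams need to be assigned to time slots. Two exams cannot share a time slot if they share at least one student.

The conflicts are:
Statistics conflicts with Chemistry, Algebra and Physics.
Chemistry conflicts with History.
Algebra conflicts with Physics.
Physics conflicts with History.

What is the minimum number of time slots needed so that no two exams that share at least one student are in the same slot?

3

Statistics, Algebra, Physics pairwise conflict, so at least 3 time slots are needed.
3 time slots suffice: Statistics=2, Chemistry=1, Algebra=3, Physics=1, History=2. No two conflicting exams share a time slot.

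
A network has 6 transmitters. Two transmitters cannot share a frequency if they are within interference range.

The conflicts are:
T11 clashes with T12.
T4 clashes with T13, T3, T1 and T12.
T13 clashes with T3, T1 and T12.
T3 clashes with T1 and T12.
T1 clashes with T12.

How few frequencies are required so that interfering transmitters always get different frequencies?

T4, T13, T3, T1, T12 pairwise conflict, so at least 5 frequencies are needed.
A valid assignment using 5 frequencies: T11=2, T4=4, T13=3, T3=2, T1=5, T12=1. Every pair that conflicts lands in different frequencies.

5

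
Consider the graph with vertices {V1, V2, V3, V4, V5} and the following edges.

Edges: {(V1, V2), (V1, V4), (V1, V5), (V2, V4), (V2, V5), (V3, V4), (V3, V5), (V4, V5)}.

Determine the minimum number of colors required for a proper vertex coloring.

4

V1, V2, V4, V5 are pairwise adjacent (a clique of size 4), so at least 4 colors are needed.
4 colors suffice: color R → {V5}; color B → {V4}; color G → {V1, V3}; color Y → {V2}. Every edge joins two different colors.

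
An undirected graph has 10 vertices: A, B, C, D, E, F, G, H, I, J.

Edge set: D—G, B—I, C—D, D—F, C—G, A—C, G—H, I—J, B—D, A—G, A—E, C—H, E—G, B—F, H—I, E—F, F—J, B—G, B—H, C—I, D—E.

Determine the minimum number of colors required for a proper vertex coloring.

B, D, G are pairwise adjacent, so at least 3 colors are needed.
3 colors suffice: color 1 → {F, G, I}; color 2 → {B, C, E, J}; color 3 → {A, D, H}. No two adjacent vertices share a color.

3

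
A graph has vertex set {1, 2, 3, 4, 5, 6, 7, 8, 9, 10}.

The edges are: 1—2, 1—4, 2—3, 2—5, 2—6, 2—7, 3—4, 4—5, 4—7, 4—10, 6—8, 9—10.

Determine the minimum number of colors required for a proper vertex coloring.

2

3 and 4 are adjacent, so at least 2 colors are needed.
A valid assignment using 2 colors: 1=blue, 2=red, 3=blue, 4=red, 5=blue, 6=blue, 7=blue, 8=red, 9=red, 10=blue. Every edge joins two different colors.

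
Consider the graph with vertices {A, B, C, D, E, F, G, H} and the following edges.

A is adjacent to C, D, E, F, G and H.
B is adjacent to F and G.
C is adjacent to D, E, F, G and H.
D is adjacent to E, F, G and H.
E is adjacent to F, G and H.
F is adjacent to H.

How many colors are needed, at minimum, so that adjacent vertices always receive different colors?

6

A, C, D, E, F, H are pairwise adjacent (a clique of size 6), so at least 6 colors are needed.
One proper 6-coloring: A=5, B=1, C=1, D=3, E=4, F=2, G=2, H=6. Every edge joins two different colors.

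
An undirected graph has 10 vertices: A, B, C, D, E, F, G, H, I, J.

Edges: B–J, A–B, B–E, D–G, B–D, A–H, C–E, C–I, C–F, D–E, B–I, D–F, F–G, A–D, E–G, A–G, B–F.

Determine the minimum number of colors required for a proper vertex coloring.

B, D, F are mutually adjacent, so at least 3 colors are needed.
A valid assignment using 3 colors: A=3, B=1, C=1, D=2, E=3, F=3, G=1, H=1, I=2, J=2. No two adjacent vertices share a color.

3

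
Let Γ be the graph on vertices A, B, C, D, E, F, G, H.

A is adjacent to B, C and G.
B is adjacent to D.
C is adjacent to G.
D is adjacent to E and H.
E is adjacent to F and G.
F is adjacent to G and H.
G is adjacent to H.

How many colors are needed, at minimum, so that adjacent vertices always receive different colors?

3

F, G, H are mutually adjacent, so at least 3 colors are needed.
3 colors suffice: color 1 → {D, G}; color 2 → {A, F}; color 3 → {B, C, E, H}. Each edge has distinct colors on its endpoints.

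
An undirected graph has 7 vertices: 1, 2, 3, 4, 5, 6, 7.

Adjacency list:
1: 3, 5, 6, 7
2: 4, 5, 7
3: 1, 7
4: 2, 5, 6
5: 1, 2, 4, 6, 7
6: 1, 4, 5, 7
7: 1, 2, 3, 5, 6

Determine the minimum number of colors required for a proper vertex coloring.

1, 5, 6, 7 are mutually adjacent (a clique of size 4), so at least 4 colors are needed.
4 colors suffice: 1=d, 2=c, 3=a, 4=b, 5=a, 6=c, 7=b. Every edge joins two different colors.

4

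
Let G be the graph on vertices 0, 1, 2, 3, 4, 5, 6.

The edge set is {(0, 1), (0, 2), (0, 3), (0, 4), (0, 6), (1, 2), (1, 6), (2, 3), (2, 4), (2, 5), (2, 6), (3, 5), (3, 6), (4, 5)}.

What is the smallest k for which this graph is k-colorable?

4

0, 2, 3, 6 are pairwise adjacent (a clique of size 4), so at least 4 colors are needed.
4 colors suffice: 0=blue, 1=green, 2=red, 3=green, 4=green, 5=blue, 6=yellow. No two adjacent vertices share a color.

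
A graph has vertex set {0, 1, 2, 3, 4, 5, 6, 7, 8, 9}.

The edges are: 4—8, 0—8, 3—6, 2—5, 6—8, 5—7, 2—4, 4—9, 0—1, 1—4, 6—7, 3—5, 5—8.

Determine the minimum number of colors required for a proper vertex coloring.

2

3 and 6 are adjacent, so at least 2 colors are needed.
A valid assignment using 2 colors: 0=b, 1=a, 2=a, 3=a, 4=b, 5=b, 6=b, 7=a, 8=a, 9=a. Each edge has distinct colors on its endpoints.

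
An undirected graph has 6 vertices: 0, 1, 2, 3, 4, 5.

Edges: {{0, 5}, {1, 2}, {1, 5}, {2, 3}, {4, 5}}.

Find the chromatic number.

2

0 and 5 are adjacent, so at least 2 colors are needed.
One proper 2-coloring: 0=blue, 1=blue, 2=red, 3=blue, 4=blue, 5=red. No two adjacent vertices share a color.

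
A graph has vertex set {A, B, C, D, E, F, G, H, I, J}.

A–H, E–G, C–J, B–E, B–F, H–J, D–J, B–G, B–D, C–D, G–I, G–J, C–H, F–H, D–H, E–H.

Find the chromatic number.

C, D, H, J form a clique, so at least 4 colors are needed.
4 colors suffice: color 1 → {B, H, I}; color 2 → {A, D, F, G}; color 3 → {E, J}; color 4 → {C}. Every edge joins two different colors.

4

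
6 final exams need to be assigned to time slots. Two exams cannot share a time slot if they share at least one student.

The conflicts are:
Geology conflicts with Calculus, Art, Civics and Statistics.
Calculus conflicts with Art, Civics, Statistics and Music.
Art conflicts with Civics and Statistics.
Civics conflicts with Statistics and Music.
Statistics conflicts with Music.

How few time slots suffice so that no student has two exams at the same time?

5

Geology, Calculus, Art, Civics, Statistics pairwise conflict, so at least 5 time slots are needed.
A valid assignment using 5 time slots: Geology=4, Calculus=2, Art=5, Civics=1, Statistics=3, Music=4. No two conflicting exams share a time slot.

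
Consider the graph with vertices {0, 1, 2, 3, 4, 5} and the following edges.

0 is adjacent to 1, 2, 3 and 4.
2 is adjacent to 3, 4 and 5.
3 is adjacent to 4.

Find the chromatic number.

4

0, 2, 3, 4 form a clique, so at least 4 colors are needed.
4 colors suffice: color a → {1, 2}; color b → {0, 5}; color c → {4}; color d → {3}. Each edge has distinct colors on its endpoints.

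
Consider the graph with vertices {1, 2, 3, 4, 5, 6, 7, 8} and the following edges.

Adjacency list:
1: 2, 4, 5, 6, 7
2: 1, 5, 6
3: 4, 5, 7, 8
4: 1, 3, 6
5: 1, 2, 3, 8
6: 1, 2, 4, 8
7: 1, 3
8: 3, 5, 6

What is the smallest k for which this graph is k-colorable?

1, 2, 5 are mutually adjacent, so at least 3 colors are needed.
3 colors suffice: color a → {1, 3}; color b → {5, 6, 7}; color c → {2, 4, 8}. No two adjacent vertices share a color.

3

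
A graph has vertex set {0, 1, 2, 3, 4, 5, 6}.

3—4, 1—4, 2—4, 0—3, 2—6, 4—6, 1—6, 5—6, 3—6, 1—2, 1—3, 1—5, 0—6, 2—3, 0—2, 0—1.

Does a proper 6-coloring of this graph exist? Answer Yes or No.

Yes

The chromatic number is 5. 0, 1, 2, 3, 6 are pairwise adjacent (a clique of size 5), so at least 5 colors are needed.
5 colors suffice: color a → {1}; color b → {6}; color c → {3, 5}; color d → {2}; color e → {0, 4}.
Since 6 ≥ 5, a proper 6-coloring certainly exists.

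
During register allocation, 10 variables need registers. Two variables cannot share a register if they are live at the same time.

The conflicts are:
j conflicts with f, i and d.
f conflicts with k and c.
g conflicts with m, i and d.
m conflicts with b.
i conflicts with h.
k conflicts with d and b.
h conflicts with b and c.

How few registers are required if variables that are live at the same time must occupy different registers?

The cycle b-k-d-g-m-b has odd length 5, so it cannot be 2-colored; at least 3 registers are needed.
3 registers suffice: register 1 → {f, i, d, b}; register 2 → {j, g, k, h}; register 3 → {m, c}. No two conflicting variables share a register.

3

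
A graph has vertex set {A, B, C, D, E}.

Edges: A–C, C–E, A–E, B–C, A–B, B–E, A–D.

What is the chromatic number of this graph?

4

A, B, C, E are mutually adjacent (a clique of size 4), so at least 4 colors are needed.
4 colors suffice: color 1 → {A}; color 2 → {C, D}; color 3 → {E}; color 4 → {B}. No two adjacent vertices share a color.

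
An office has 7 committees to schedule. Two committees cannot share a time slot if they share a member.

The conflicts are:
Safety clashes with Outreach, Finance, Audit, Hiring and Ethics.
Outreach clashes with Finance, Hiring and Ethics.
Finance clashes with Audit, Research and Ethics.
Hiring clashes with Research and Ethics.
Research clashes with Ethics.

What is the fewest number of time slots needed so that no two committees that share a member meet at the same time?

Safety, Outreach, Hiring, Ethics all conflict with each other, so at least 4 time slots are needed.
4 time slots suffice: time slot 1 → {Safety, Research}; time slot 2 → {Audit, Ethics}; time slot 3 → {Finance, Hiring}; time slot 4 → {Outreach}. Each listed conflict is separated.

4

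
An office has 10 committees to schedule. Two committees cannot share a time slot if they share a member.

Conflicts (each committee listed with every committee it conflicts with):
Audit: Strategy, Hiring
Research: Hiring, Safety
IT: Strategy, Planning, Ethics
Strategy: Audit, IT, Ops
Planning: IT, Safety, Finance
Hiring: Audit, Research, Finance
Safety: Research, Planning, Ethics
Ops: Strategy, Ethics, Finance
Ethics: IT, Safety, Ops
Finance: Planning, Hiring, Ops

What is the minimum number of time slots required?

3

The cycle Audit-Strategy-Ops-Finance-Hiring-Audit has odd length 5, so it cannot be 2-colored; at least 3 time slots are needed.
A valid assignment using 3 time slots: Audit=3, Research=2, IT=1, Strategy=2, Planning=3, Hiring=1, Safety=1, Ops=1, Ethics=2, Finance=2. Each listed conflict is separated.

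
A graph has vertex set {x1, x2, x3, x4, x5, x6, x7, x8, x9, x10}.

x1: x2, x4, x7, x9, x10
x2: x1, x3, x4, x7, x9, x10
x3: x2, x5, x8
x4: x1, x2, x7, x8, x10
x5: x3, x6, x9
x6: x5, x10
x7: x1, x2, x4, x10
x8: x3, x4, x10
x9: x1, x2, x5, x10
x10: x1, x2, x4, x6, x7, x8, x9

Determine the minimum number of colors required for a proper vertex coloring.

5

x1, x2, x4, x7, x10 form a clique, so at least 5 colors are needed.
5 colors suffice: color 1 → {x3, x10}; color 2 → {x2, x5, x8}; color 3 → {x1, x6}; color 4 → {x4, x9}; color 5 → {x7}. No two adjacent vertices share a color.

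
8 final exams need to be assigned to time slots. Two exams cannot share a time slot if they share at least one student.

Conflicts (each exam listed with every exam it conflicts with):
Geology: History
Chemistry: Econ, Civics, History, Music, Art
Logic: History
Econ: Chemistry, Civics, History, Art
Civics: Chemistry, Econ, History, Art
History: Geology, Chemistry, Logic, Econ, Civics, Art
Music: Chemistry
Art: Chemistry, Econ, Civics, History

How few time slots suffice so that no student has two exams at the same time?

Chemistry, Econ, Civics, History, Art are mutually in conflict, so at least 5 time slots are needed.
5 time slots suffice: time slot 1 → {History, Music}; time slot 2 → {Geology, Chemistry, Logic}; time slot 3 → {Art}; time slot 4 → {Econ}; time slot 5 → {Civics}. No two conflicting exams share a time slot.

5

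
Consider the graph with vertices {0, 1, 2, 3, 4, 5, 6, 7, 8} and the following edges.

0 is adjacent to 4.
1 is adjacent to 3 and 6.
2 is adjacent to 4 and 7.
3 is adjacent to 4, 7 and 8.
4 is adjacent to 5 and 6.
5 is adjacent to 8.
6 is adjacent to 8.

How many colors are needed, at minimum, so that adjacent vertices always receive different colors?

2

5 and 8 are adjacent, so at least 2 colors are needed.
One proper 2-coloring: 0=b, 1=a, 2=b, 3=b, 4=a, 5=b, 6=b, 7=a, 8=a. No two adjacent vertices share a color.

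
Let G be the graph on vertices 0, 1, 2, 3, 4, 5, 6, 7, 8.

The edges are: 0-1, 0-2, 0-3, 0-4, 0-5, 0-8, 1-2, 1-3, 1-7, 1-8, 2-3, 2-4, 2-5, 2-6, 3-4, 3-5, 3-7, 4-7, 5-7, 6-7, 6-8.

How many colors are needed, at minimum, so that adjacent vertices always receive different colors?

4

0, 2, 3, 5 form a clique, so at least 4 colors are needed.
A valid assignment using 4 colors: 0=a, 1=d, 2=c, 3=b, 4=d, 5=d, 6=b, 7=a, 8=c. No two adjacent vertices share a color.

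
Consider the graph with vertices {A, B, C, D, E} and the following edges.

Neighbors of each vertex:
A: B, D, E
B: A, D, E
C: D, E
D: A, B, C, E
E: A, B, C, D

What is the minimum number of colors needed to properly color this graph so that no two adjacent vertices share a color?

4

A, B, D, E form a clique, so at least 4 colors are needed.
One proper 4-coloring: A=4, B=3, C=3, D=2, E=1. Each edge has distinct colors on its endpoints.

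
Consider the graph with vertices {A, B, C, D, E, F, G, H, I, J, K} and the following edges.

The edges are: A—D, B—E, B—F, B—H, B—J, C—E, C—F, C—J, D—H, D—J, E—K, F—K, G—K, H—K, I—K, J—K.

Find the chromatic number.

D and J are adjacent, so at least 2 colors are needed.
One proper 2-coloring: A=blue, B=red, C=red, D=red, E=blue, F=blue, G=blue, H=blue, I=blue, J=blue, K=red. No two adjacent vertices share a color.

2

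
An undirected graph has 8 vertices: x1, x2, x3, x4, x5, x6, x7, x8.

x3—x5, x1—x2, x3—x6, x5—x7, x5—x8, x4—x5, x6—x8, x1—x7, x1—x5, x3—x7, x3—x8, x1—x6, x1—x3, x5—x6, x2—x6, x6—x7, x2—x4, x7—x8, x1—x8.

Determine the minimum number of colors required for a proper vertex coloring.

6

x1, x3, x5, x6, x7, x8 form a clique, so at least 6 colors are needed.
6 colors suffice: color 1 → {x4, x6}; color 2 → {x1}; color 3 → {x2, x5}; color 4 → {x8}; color 5 → {x7}; color 6 → {x3}. Every edge joins two different colors.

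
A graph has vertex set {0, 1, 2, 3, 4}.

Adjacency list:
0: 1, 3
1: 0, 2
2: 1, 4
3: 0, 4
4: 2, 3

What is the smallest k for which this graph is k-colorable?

3

The cycle 1-2-4-3-0-1 has odd length 5, so it cannot be 2-colored; at least 3 colors are needed.
3 colors suffice: color red → {0, 4}; color blue → {2, 3}; color green → {1}. Every edge joins two different colors.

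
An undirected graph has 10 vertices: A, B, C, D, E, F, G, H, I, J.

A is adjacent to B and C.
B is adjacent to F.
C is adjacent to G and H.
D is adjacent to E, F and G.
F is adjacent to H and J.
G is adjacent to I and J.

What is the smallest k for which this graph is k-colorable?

3

The cycle F-B-A-C-H-F has odd length 5, so it cannot be 2-colored; at least 3 colors are needed.
3 colors suffice: color 1 → {A, E, F, G}; color 2 → {B, C, D, I, J}; color 3 → {H}. Each edge has distinct colors on its endpoints.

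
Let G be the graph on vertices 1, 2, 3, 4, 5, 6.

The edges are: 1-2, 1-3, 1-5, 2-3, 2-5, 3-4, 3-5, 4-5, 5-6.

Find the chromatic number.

1, 2, 3, 5 are mutually adjacent (a clique of size 4), so at least 4 colors are needed.
4 colors suffice: color red → {5}; color blue → {3, 6}; color green → {1, 4}; color yellow → {2}. Each edge has distinct colors on its endpoints.

4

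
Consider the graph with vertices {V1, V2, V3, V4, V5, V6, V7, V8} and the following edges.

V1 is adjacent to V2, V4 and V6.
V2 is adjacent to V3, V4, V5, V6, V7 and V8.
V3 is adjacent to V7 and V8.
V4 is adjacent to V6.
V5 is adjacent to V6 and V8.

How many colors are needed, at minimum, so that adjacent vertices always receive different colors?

V1, V2, V4, V6 form a clique, so at least 4 colors are needed.
4 colors suffice: V1=3, V2=1, V3=3, V4=4, V5=3, V6=2, V7=2, V8=2. Every edge joins two different colors.

4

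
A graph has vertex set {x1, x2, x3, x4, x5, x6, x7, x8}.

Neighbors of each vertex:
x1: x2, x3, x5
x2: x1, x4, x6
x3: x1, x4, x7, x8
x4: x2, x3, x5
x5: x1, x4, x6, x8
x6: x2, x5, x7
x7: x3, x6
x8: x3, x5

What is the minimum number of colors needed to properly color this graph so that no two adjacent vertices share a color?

The cycle x6-x7-x3-x1-x5-x6 has odd length 5, so it cannot be 2-colored; at least 3 colors are needed.
A valid assignment using 3 colors: x1=2, x2=1, x3=1, x4=2, x5=1, x6=2, x7=3, x8=2. No two adjacent vertices share a color.

3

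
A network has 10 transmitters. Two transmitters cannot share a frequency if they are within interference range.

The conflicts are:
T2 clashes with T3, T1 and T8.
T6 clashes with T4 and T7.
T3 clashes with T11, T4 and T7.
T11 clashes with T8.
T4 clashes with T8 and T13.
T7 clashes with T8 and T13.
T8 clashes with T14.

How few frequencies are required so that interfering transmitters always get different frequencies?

T2 and T1 conflict, so at least 2 frequencies are needed.
Using 2 frequencies: T2=2, T6=1, T3=1, T11=2, T4=2, T7=2, T1=1, T8=1, T13=1, T14=2. Every pair that conflicts lands in different frequencies.

2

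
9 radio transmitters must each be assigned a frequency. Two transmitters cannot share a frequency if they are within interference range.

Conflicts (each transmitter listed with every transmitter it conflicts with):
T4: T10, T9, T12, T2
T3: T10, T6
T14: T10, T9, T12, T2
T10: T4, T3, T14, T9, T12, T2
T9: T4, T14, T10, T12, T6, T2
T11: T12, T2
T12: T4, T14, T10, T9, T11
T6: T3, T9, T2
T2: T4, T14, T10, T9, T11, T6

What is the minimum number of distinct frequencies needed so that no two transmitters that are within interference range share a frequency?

4

T4, T10, T9, T12 are mutually in conflict, so at least 4 frequencies are needed.
4 frequencies suffice: frequency 1 → {T3, T9, T11}; frequency 2 → {T10, T6}; frequency 3 → {T12, T2}; frequency 4 → {T4, T14}. Every pair that conflicts lands in different frequencies.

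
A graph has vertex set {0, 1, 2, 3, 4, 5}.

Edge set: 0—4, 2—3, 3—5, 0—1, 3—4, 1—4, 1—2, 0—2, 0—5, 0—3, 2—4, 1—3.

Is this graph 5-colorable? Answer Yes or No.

The chromatic number is 5. 0, 1, 2, 3, 4 are mutually adjacent (a clique of size 5), so at least 5 colors are needed.
One proper 5-coloring: 0=a, 1=e, 2=d, 3=b, 4=c, 5=c.
That is already a proper 5-coloring.

Yes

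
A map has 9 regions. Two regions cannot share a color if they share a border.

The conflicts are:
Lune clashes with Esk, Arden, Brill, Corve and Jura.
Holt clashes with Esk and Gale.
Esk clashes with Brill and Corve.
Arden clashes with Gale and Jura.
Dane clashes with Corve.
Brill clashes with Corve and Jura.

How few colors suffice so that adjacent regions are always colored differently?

Lune, Esk, Brill, Corve pairwise conflict, so at least 4 colors are needed.
4 colors suffice: Lune=1, Holt=1, Esk=4, Arden=3, Dane=1, Brill=3, Gale=2, Corve=2, Jura=2. No two conflicting regions share a color.

4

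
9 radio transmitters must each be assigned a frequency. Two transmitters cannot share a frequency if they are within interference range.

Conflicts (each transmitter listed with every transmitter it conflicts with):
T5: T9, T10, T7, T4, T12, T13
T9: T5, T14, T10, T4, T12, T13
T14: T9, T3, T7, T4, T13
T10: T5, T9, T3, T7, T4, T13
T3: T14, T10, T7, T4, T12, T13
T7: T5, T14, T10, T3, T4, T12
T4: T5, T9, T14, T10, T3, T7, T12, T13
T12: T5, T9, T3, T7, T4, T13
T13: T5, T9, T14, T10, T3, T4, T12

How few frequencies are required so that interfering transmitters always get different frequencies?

5

T5, T9, T4, T12, T13 all conflict with each other, so at least 5 frequencies are needed.
5 frequencies suffice: T5=5, T9=3, T14=4, T10=4, T3=3, T7=2, T4=1, T12=4, T13=2. Each listed conflict is separated.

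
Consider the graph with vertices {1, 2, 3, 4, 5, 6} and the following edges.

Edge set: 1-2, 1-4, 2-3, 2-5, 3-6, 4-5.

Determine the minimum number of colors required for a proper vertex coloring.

2

1 and 4 are adjacent, so at least 2 colors are needed.
2 colors suffice: 1=blue, 2=red, 3=blue, 4=red, 5=blue, 6=red. Each edge has distinct colors on its endpoints.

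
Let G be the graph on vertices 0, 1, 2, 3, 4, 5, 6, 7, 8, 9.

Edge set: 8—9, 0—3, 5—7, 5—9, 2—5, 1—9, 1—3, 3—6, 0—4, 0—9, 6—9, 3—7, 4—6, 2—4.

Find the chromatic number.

3

The cycle 9-0-4-2-5-9 has odd length 5, so it cannot be 2-colored; at least 3 colors are needed.
3 colors suffice: color red → {3, 4, 9}; color blue → {0, 1, 5, 6, 8}; color green → {2, 7}. Every edge joins two different colors.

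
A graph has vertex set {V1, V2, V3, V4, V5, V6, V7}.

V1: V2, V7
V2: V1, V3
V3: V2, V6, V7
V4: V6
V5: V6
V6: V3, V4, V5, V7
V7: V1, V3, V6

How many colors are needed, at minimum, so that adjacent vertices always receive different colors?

V3, V6, V7 are mutually adjacent, so at least 3 colors are needed.
3 colors suffice: color 1 → {V2, V6}; color 2 → {V4, V5, V7}; color 3 → {V1, V3}. Each edge has distinct colors on its endpoints.

3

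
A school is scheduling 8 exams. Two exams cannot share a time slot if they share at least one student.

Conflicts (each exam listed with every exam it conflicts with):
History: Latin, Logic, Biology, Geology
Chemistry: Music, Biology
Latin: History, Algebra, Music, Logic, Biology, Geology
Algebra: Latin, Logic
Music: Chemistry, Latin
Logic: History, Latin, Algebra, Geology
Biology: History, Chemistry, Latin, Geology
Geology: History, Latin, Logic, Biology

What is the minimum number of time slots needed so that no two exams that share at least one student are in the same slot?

History, Latin, Biology, Geology are mutually in conflict, so at least 4 time slots are needed.
4 time slots suffice: time slot 1 → {Chemistry, Latin}; time slot 2 → {Algebra, Music, Geology}; time slot 3 → {Logic, Biology}; time slot 4 → {History}. Every pair that conflicts lands in different time slots.

4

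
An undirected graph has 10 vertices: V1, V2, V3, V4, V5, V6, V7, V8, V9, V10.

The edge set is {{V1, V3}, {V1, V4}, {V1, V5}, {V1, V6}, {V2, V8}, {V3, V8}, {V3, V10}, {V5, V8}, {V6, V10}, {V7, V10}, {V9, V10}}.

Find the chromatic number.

V1 and V3 are adjacent, so at least 2 colors are needed.
2 colors suffice: V1=1, V2=2, V3=2, V4=2, V5=2, V6=2, V7=2, V8=1, V9=2, V10=1. No two adjacent vertices share a color.

2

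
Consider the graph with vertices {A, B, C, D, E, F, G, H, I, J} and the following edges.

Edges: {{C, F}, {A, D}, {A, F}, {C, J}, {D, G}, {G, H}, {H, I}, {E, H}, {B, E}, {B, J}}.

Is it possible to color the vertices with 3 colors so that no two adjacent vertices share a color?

The chromatic number is 3. The cycle B-E-H-G-D-A-F-C-J-B has odd length 9, so it cannot be 2-colored; at least 3 colors are needed.
3 colors suffice: A=2, B=3, C=2, D=1, E=2, F=1, G=2, H=1, I=2, J=1.
That is already a proper 3-coloring.

Yes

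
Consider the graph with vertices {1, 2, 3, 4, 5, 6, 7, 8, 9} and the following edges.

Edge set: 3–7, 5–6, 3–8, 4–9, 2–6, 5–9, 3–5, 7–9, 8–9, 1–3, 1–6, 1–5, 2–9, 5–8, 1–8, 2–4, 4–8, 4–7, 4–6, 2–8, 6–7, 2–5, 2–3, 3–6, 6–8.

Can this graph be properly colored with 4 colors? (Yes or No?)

1, 3, 5, 6, 8 are pairwise adjacent (a clique of size 5), so at least 5 colors are needed.
So 4 colors are not enough.

No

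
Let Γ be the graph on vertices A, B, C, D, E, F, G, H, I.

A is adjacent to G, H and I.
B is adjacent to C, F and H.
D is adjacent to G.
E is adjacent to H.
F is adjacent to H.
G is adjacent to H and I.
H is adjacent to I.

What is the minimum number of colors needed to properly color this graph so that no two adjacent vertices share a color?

4

A, G, H, I are mutually adjacent (a clique of size 4), so at least 4 colors are needed.
4 colors suffice: color 1 → {C, D, H}; color 2 → {B, E, G}; color 3 → {F, I}; color 4 → {A}. Each edge has distinct colors on its endpoints.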